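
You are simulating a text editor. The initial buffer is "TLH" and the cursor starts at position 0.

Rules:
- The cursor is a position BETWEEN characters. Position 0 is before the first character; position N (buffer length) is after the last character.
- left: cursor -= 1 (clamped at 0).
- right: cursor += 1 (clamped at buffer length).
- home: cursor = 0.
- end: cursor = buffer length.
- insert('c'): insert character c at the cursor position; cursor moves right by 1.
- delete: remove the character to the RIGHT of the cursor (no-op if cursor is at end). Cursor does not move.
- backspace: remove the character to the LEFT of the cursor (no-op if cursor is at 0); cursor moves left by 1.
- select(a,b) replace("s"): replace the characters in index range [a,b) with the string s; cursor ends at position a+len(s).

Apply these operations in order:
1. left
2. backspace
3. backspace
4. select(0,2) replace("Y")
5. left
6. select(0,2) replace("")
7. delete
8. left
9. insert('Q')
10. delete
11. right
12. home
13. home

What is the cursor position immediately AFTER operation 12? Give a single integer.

Answer: 0

Derivation:
After op 1 (left): buf='TLH' cursor=0
After op 2 (backspace): buf='TLH' cursor=0
After op 3 (backspace): buf='TLH' cursor=0
After op 4 (select(0,2) replace("Y")): buf='YH' cursor=1
After op 5 (left): buf='YH' cursor=0
After op 6 (select(0,2) replace("")): buf='(empty)' cursor=0
After op 7 (delete): buf='(empty)' cursor=0
After op 8 (left): buf='(empty)' cursor=0
After op 9 (insert('Q')): buf='Q' cursor=1
After op 10 (delete): buf='Q' cursor=1
After op 11 (right): buf='Q' cursor=1
After op 12 (home): buf='Q' cursor=0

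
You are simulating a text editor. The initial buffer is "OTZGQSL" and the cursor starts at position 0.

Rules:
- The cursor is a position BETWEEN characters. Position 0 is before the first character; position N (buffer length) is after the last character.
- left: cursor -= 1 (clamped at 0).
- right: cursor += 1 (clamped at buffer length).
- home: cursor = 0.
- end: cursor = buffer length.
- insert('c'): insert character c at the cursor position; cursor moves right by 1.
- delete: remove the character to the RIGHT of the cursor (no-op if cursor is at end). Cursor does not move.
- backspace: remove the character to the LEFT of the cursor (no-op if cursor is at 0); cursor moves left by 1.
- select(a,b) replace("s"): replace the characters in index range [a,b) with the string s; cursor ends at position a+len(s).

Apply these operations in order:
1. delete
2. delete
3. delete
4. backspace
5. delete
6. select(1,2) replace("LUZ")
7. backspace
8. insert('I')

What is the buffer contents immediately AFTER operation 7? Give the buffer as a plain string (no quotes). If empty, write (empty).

After op 1 (delete): buf='TZGQSL' cursor=0
After op 2 (delete): buf='ZGQSL' cursor=0
After op 3 (delete): buf='GQSL' cursor=0
After op 4 (backspace): buf='GQSL' cursor=0
After op 5 (delete): buf='QSL' cursor=0
After op 6 (select(1,2) replace("LUZ")): buf='QLUZL' cursor=4
After op 7 (backspace): buf='QLUL' cursor=3

Answer: QLUL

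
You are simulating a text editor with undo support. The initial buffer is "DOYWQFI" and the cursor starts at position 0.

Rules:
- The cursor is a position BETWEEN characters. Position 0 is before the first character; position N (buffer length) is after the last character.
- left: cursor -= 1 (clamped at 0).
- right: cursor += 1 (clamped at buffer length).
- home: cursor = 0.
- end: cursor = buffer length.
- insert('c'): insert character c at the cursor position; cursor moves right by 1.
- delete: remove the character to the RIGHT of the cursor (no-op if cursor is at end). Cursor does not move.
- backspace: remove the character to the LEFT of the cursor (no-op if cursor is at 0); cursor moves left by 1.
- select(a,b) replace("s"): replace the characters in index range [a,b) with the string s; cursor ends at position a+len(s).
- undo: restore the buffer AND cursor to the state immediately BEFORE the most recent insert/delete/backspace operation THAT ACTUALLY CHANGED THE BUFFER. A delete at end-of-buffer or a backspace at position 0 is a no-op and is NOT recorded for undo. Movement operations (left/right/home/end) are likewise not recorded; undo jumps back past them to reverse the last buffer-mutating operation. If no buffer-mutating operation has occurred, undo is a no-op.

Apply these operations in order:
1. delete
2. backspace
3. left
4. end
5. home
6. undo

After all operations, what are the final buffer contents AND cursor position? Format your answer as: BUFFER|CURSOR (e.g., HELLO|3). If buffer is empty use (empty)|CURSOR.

Answer: DOYWQFI|0

Derivation:
After op 1 (delete): buf='OYWQFI' cursor=0
After op 2 (backspace): buf='OYWQFI' cursor=0
After op 3 (left): buf='OYWQFI' cursor=0
After op 4 (end): buf='OYWQFI' cursor=6
After op 5 (home): buf='OYWQFI' cursor=0
After op 6 (undo): buf='DOYWQFI' cursor=0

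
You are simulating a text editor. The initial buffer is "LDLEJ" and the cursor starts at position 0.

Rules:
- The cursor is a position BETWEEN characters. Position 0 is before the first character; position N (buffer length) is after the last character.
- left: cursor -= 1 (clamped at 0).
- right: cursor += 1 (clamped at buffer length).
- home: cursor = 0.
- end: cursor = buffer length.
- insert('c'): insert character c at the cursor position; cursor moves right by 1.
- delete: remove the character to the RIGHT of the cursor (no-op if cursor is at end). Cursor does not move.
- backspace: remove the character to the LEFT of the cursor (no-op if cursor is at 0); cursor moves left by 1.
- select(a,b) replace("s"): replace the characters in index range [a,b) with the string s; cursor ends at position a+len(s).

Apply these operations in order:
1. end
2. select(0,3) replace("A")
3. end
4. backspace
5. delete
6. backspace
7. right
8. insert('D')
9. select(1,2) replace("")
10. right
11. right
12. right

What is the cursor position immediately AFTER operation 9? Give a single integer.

After op 1 (end): buf='LDLEJ' cursor=5
After op 2 (select(0,3) replace("A")): buf='AEJ' cursor=1
After op 3 (end): buf='AEJ' cursor=3
After op 4 (backspace): buf='AE' cursor=2
After op 5 (delete): buf='AE' cursor=2
After op 6 (backspace): buf='A' cursor=1
After op 7 (right): buf='A' cursor=1
After op 8 (insert('D')): buf='AD' cursor=2
After op 9 (select(1,2) replace("")): buf='A' cursor=1

Answer: 1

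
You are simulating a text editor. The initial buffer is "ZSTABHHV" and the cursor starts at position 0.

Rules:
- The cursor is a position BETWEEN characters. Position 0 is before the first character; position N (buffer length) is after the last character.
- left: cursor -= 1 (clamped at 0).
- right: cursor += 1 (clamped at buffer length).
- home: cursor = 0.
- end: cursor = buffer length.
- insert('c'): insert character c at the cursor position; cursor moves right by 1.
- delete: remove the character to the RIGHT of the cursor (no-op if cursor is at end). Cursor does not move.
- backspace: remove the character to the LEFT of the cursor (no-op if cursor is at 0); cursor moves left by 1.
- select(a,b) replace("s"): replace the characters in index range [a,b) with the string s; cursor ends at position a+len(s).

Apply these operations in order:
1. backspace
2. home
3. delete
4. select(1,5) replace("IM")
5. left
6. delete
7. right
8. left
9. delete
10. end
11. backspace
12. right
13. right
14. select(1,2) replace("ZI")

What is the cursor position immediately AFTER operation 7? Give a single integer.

After op 1 (backspace): buf='ZSTABHHV' cursor=0
After op 2 (home): buf='ZSTABHHV' cursor=0
After op 3 (delete): buf='STABHHV' cursor=0
After op 4 (select(1,5) replace("IM")): buf='SIMHV' cursor=3
After op 5 (left): buf='SIMHV' cursor=2
After op 6 (delete): buf='SIHV' cursor=2
After op 7 (right): buf='SIHV' cursor=3

Answer: 3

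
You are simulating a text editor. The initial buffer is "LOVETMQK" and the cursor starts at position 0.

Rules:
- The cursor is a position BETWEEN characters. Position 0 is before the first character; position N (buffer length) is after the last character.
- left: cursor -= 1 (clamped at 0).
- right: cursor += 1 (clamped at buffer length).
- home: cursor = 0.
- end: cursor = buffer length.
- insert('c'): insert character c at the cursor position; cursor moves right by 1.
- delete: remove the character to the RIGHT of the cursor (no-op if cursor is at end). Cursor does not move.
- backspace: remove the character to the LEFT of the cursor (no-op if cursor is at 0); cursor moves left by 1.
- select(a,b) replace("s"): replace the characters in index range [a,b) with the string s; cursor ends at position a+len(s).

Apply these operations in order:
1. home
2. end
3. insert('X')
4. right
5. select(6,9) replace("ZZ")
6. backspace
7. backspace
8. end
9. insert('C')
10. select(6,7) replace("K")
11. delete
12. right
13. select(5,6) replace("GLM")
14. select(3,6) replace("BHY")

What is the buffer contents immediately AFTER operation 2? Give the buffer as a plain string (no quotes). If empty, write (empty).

After op 1 (home): buf='LOVETMQK' cursor=0
After op 2 (end): buf='LOVETMQK' cursor=8

Answer: LOVETMQK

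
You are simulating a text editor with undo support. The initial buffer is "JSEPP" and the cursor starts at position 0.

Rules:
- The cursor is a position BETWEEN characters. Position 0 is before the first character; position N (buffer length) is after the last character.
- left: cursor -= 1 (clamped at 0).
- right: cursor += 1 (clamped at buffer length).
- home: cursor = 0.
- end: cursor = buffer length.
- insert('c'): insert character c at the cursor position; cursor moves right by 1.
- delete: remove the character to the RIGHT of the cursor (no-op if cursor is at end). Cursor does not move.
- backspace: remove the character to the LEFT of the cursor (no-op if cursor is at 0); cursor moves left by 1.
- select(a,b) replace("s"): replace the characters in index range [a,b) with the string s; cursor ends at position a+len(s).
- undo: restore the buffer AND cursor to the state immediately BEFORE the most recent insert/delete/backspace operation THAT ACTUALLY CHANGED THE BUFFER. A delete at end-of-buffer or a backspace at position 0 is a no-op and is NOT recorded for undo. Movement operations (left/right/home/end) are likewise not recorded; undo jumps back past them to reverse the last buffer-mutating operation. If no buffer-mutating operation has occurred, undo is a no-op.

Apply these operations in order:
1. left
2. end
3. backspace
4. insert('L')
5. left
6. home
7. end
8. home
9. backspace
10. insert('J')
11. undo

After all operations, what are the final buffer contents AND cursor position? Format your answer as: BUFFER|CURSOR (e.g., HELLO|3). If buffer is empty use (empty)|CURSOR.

Answer: JSEPL|0

Derivation:
After op 1 (left): buf='JSEPP' cursor=0
After op 2 (end): buf='JSEPP' cursor=5
After op 3 (backspace): buf='JSEP' cursor=4
After op 4 (insert('L')): buf='JSEPL' cursor=5
After op 5 (left): buf='JSEPL' cursor=4
After op 6 (home): buf='JSEPL' cursor=0
After op 7 (end): buf='JSEPL' cursor=5
After op 8 (home): buf='JSEPL' cursor=0
After op 9 (backspace): buf='JSEPL' cursor=0
After op 10 (insert('J')): buf='JJSEPL' cursor=1
After op 11 (undo): buf='JSEPL' cursor=0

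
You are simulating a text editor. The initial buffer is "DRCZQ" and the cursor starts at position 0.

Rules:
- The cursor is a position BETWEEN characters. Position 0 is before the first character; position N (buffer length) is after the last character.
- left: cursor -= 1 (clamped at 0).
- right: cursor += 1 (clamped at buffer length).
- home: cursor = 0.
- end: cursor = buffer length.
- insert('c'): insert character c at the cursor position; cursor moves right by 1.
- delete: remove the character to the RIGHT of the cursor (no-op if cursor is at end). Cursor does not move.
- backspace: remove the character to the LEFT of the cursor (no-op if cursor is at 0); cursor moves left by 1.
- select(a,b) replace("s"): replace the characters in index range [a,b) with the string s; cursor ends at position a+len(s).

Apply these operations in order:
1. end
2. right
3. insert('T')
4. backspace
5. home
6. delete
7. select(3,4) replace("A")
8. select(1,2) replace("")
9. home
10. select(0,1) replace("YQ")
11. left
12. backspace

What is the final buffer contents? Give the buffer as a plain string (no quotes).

After op 1 (end): buf='DRCZQ' cursor=5
After op 2 (right): buf='DRCZQ' cursor=5
After op 3 (insert('T')): buf='DRCZQT' cursor=6
After op 4 (backspace): buf='DRCZQ' cursor=5
After op 5 (home): buf='DRCZQ' cursor=0
After op 6 (delete): buf='RCZQ' cursor=0
After op 7 (select(3,4) replace("A")): buf='RCZA' cursor=4
After op 8 (select(1,2) replace("")): buf='RZA' cursor=1
After op 9 (home): buf='RZA' cursor=0
After op 10 (select(0,1) replace("YQ")): buf='YQZA' cursor=2
After op 11 (left): buf='YQZA' cursor=1
After op 12 (backspace): buf='QZA' cursor=0

Answer: QZA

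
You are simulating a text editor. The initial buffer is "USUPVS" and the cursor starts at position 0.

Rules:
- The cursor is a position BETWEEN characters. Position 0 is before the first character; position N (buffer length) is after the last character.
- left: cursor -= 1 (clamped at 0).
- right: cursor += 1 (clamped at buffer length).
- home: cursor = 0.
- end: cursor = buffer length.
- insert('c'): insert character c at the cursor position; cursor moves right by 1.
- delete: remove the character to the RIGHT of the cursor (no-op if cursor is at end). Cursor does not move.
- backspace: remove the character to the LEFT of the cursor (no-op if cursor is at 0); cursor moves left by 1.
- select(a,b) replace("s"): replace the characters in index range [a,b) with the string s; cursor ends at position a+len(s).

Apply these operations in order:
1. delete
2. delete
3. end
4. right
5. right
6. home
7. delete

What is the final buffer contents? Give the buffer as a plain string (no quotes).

Answer: PVS

Derivation:
After op 1 (delete): buf='SUPVS' cursor=0
After op 2 (delete): buf='UPVS' cursor=0
After op 3 (end): buf='UPVS' cursor=4
After op 4 (right): buf='UPVS' cursor=4
After op 5 (right): buf='UPVS' cursor=4
After op 6 (home): buf='UPVS' cursor=0
After op 7 (delete): buf='PVS' cursor=0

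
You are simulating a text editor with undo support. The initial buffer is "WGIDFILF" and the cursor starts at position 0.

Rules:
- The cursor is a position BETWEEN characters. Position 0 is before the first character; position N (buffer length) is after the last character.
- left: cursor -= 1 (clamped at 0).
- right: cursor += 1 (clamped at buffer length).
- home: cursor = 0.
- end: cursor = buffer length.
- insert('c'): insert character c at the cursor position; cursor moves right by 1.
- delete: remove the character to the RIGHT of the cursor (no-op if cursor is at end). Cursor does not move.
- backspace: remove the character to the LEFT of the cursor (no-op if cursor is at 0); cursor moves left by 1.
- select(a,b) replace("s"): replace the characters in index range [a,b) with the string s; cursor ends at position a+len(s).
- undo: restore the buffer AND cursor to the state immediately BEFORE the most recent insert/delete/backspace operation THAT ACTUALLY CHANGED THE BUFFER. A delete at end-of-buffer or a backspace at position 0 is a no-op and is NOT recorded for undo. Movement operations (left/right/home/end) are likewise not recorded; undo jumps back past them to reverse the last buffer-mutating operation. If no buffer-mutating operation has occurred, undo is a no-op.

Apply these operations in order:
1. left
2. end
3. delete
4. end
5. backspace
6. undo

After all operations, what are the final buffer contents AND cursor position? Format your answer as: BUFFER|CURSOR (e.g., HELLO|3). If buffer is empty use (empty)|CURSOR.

Answer: WGIDFILF|8

Derivation:
After op 1 (left): buf='WGIDFILF' cursor=0
After op 2 (end): buf='WGIDFILF' cursor=8
After op 3 (delete): buf='WGIDFILF' cursor=8
After op 4 (end): buf='WGIDFILF' cursor=8
After op 5 (backspace): buf='WGIDFIL' cursor=7
After op 6 (undo): buf='WGIDFILF' cursor=8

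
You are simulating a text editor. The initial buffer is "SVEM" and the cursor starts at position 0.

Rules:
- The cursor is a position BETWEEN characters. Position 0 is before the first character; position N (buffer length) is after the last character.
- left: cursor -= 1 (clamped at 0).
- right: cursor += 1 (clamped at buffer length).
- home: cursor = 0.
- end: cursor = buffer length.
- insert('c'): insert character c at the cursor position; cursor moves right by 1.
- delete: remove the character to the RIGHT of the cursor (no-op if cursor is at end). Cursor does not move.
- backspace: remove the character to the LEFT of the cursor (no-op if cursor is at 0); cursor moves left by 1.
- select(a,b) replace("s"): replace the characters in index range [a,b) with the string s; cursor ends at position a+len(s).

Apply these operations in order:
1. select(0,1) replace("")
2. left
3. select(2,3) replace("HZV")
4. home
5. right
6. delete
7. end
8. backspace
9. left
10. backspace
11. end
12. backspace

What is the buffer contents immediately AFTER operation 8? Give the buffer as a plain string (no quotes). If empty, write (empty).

After op 1 (select(0,1) replace("")): buf='VEM' cursor=0
After op 2 (left): buf='VEM' cursor=0
After op 3 (select(2,3) replace("HZV")): buf='VEHZV' cursor=5
After op 4 (home): buf='VEHZV' cursor=0
After op 5 (right): buf='VEHZV' cursor=1
After op 6 (delete): buf='VHZV' cursor=1
After op 7 (end): buf='VHZV' cursor=4
After op 8 (backspace): buf='VHZ' cursor=3

Answer: VHZ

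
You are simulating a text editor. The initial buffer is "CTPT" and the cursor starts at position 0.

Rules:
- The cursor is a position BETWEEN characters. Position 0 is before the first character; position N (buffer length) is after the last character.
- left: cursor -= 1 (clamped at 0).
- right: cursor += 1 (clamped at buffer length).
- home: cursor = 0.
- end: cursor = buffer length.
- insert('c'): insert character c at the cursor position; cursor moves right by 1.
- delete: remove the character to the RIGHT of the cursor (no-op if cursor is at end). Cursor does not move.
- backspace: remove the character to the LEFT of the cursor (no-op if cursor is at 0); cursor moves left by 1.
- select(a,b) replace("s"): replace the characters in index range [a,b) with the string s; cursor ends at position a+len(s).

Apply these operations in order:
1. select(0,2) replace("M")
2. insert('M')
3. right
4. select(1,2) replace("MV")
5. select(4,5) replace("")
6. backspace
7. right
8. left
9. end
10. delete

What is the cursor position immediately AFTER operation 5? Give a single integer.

After op 1 (select(0,2) replace("M")): buf='MPT' cursor=1
After op 2 (insert('M')): buf='MMPT' cursor=2
After op 3 (right): buf='MMPT' cursor=3
After op 4 (select(1,2) replace("MV")): buf='MMVPT' cursor=3
After op 5 (select(4,5) replace("")): buf='MMVP' cursor=4

Answer: 4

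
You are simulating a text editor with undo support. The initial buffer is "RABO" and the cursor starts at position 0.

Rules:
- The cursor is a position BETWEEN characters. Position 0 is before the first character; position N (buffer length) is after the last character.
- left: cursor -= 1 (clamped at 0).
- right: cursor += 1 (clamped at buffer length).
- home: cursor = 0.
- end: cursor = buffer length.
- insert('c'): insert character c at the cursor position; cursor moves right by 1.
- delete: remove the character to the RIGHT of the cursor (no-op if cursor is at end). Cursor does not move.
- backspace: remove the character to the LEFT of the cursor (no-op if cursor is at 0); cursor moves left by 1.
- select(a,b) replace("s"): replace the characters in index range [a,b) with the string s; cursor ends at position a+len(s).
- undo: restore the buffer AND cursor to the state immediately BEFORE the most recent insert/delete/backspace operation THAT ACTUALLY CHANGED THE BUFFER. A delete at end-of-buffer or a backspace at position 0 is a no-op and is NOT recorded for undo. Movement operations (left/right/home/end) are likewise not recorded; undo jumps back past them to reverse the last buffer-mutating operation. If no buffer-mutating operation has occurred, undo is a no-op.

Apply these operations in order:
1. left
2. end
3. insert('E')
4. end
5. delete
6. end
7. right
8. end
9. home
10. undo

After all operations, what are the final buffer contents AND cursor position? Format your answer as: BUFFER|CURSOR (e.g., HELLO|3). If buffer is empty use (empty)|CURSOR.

Answer: RABO|4

Derivation:
After op 1 (left): buf='RABO' cursor=0
After op 2 (end): buf='RABO' cursor=4
After op 3 (insert('E')): buf='RABOE' cursor=5
After op 4 (end): buf='RABOE' cursor=5
After op 5 (delete): buf='RABOE' cursor=5
After op 6 (end): buf='RABOE' cursor=5
After op 7 (right): buf='RABOE' cursor=5
After op 8 (end): buf='RABOE' cursor=5
After op 9 (home): buf='RABOE' cursor=0
After op 10 (undo): buf='RABO' cursor=4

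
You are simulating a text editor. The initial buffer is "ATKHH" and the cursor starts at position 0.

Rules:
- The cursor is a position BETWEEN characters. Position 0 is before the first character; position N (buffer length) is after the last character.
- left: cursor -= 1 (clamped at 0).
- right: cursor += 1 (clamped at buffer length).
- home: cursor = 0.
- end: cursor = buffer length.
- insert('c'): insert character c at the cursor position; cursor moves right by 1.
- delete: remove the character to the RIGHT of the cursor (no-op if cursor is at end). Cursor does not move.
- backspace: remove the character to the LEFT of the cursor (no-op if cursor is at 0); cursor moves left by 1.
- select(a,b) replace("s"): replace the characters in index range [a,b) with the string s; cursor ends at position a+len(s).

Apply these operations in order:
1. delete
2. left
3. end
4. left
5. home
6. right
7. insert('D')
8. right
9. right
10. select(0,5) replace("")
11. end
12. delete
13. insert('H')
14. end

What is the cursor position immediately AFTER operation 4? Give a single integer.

After op 1 (delete): buf='TKHH' cursor=0
After op 2 (left): buf='TKHH' cursor=0
After op 3 (end): buf='TKHH' cursor=4
After op 4 (left): buf='TKHH' cursor=3

Answer: 3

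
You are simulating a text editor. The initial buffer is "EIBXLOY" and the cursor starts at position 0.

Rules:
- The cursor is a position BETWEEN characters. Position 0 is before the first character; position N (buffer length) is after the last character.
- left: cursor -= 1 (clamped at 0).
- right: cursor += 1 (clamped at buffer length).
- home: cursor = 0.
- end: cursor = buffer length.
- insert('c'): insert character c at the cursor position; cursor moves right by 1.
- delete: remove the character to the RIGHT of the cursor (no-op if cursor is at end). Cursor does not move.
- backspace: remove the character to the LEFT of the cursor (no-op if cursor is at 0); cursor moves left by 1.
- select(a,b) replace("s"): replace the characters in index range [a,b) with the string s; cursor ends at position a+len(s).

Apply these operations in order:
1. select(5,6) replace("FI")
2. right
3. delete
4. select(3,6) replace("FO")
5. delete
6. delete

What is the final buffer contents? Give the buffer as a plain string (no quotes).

After op 1 (select(5,6) replace("FI")): buf='EIBXLFIY' cursor=7
After op 2 (right): buf='EIBXLFIY' cursor=8
After op 3 (delete): buf='EIBXLFIY' cursor=8
After op 4 (select(3,6) replace("FO")): buf='EIBFOIY' cursor=5
After op 5 (delete): buf='EIBFOY' cursor=5
After op 6 (delete): buf='EIBFO' cursor=5

Answer: EIBFO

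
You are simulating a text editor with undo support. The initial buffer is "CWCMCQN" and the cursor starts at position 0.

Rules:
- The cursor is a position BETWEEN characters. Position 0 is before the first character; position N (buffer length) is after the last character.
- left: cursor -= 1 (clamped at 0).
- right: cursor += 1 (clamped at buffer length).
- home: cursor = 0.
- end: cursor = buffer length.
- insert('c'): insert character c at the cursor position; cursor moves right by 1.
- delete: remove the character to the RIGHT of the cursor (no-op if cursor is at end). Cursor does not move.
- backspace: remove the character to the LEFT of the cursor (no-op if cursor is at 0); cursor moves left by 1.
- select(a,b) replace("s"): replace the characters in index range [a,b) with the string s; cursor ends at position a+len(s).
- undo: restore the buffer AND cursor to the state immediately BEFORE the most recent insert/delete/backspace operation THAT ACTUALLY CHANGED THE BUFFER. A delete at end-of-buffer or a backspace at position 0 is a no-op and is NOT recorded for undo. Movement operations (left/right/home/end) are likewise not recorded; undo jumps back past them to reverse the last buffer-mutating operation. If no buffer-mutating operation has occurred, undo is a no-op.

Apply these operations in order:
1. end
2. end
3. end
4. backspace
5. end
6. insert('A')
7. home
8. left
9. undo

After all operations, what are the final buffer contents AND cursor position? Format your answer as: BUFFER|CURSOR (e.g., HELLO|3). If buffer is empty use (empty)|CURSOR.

Answer: CWCMCQ|6

Derivation:
After op 1 (end): buf='CWCMCQN' cursor=7
After op 2 (end): buf='CWCMCQN' cursor=7
After op 3 (end): buf='CWCMCQN' cursor=7
After op 4 (backspace): buf='CWCMCQ' cursor=6
After op 5 (end): buf='CWCMCQ' cursor=6
After op 6 (insert('A')): buf='CWCMCQA' cursor=7
After op 7 (home): buf='CWCMCQA' cursor=0
After op 8 (left): buf='CWCMCQA' cursor=0
After op 9 (undo): buf='CWCMCQ' cursor=6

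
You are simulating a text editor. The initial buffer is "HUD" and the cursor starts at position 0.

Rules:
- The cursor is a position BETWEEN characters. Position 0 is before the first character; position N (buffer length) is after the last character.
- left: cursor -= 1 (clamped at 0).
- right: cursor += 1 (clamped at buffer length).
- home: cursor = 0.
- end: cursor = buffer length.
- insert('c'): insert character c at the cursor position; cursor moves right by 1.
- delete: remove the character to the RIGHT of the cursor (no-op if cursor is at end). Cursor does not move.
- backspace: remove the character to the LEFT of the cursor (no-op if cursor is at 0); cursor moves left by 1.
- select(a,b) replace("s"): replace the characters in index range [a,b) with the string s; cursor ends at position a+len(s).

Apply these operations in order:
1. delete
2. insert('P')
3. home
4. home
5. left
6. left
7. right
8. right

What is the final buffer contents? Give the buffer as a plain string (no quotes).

Answer: PUD

Derivation:
After op 1 (delete): buf='UD' cursor=0
After op 2 (insert('P')): buf='PUD' cursor=1
After op 3 (home): buf='PUD' cursor=0
After op 4 (home): buf='PUD' cursor=0
After op 5 (left): buf='PUD' cursor=0
After op 6 (left): buf='PUD' cursor=0
After op 7 (right): buf='PUD' cursor=1
After op 8 (right): buf='PUD' cursor=2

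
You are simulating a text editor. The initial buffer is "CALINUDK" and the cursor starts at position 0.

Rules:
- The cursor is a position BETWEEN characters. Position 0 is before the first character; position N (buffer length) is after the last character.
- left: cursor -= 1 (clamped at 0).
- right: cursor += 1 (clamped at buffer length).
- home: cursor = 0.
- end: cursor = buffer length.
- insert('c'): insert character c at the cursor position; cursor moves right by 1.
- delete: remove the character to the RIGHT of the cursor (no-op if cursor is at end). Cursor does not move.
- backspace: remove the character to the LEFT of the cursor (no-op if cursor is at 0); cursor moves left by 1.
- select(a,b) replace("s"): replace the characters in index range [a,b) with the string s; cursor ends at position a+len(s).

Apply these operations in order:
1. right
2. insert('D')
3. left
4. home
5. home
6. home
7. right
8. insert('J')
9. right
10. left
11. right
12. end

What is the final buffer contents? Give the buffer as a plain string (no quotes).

After op 1 (right): buf='CALINUDK' cursor=1
After op 2 (insert('D')): buf='CDALINUDK' cursor=2
After op 3 (left): buf='CDALINUDK' cursor=1
After op 4 (home): buf='CDALINUDK' cursor=0
After op 5 (home): buf='CDALINUDK' cursor=0
After op 6 (home): buf='CDALINUDK' cursor=0
After op 7 (right): buf='CDALINUDK' cursor=1
After op 8 (insert('J')): buf='CJDALINUDK' cursor=2
After op 9 (right): buf='CJDALINUDK' cursor=3
After op 10 (left): buf='CJDALINUDK' cursor=2
After op 11 (right): buf='CJDALINUDK' cursor=3
After op 12 (end): buf='CJDALINUDK' cursor=10

Answer: CJDALINUDK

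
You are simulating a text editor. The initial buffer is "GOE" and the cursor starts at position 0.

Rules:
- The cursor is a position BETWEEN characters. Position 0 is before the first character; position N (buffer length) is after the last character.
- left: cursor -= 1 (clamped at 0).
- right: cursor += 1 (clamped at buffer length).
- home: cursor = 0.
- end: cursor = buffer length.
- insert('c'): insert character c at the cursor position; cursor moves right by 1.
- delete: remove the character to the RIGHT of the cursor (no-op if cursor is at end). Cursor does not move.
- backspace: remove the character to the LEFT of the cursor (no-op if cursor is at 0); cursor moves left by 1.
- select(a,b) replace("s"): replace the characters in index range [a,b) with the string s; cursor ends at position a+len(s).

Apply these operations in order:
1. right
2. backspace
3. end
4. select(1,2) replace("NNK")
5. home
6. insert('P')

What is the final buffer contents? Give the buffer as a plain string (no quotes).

After op 1 (right): buf='GOE' cursor=1
After op 2 (backspace): buf='OE' cursor=0
After op 3 (end): buf='OE' cursor=2
After op 4 (select(1,2) replace("NNK")): buf='ONNK' cursor=4
After op 5 (home): buf='ONNK' cursor=0
After op 6 (insert('P')): buf='PONNK' cursor=1

Answer: PONNK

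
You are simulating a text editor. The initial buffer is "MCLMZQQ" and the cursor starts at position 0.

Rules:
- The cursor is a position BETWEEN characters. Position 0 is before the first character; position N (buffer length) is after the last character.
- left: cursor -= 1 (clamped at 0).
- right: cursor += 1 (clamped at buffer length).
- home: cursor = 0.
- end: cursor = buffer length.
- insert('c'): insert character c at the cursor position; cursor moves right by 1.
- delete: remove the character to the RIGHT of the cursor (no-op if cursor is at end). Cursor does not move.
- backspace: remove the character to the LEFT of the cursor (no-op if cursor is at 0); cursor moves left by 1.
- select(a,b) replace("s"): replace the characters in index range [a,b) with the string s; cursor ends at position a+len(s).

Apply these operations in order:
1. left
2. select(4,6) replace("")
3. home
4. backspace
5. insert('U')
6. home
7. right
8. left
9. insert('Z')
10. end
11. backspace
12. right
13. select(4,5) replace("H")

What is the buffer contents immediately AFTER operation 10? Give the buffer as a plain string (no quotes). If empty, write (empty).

After op 1 (left): buf='MCLMZQQ' cursor=0
After op 2 (select(4,6) replace("")): buf='MCLMQ' cursor=4
After op 3 (home): buf='MCLMQ' cursor=0
After op 4 (backspace): buf='MCLMQ' cursor=0
After op 5 (insert('U')): buf='UMCLMQ' cursor=1
After op 6 (home): buf='UMCLMQ' cursor=0
After op 7 (right): buf='UMCLMQ' cursor=1
After op 8 (left): buf='UMCLMQ' cursor=0
After op 9 (insert('Z')): buf='ZUMCLMQ' cursor=1
After op 10 (end): buf='ZUMCLMQ' cursor=7

Answer: ZUMCLMQ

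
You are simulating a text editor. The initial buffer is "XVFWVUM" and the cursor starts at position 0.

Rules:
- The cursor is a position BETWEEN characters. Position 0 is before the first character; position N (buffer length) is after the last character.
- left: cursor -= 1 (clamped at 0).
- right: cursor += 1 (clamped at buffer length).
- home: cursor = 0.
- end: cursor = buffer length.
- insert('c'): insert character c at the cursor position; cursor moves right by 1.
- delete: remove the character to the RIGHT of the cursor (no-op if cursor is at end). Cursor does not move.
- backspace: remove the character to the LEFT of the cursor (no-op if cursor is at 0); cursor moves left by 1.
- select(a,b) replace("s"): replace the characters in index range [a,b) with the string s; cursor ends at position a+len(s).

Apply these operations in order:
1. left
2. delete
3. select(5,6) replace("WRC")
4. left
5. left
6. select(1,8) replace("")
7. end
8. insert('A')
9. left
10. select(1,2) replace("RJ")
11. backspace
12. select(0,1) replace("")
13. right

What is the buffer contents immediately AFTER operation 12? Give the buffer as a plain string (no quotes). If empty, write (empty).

Answer: R

Derivation:
After op 1 (left): buf='XVFWVUM' cursor=0
After op 2 (delete): buf='VFWVUM' cursor=0
After op 3 (select(5,6) replace("WRC")): buf='VFWVUWRC' cursor=8
After op 4 (left): buf='VFWVUWRC' cursor=7
After op 5 (left): buf='VFWVUWRC' cursor=6
After op 6 (select(1,8) replace("")): buf='V' cursor=1
After op 7 (end): buf='V' cursor=1
After op 8 (insert('A')): buf='VA' cursor=2
After op 9 (left): buf='VA' cursor=1
After op 10 (select(1,2) replace("RJ")): buf='VRJ' cursor=3
After op 11 (backspace): buf='VR' cursor=2
After op 12 (select(0,1) replace("")): buf='R' cursor=0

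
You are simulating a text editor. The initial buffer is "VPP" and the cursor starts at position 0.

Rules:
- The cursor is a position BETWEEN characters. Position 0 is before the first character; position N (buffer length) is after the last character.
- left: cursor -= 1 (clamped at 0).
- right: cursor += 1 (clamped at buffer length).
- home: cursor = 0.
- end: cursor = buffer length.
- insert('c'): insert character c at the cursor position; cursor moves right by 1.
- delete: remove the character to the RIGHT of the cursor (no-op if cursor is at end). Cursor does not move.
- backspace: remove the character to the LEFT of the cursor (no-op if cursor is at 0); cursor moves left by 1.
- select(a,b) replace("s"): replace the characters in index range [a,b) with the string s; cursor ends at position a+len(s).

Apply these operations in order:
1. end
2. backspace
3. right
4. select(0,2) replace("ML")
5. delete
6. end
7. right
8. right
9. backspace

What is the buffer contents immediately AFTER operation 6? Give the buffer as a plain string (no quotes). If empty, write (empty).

Answer: ML

Derivation:
After op 1 (end): buf='VPP' cursor=3
After op 2 (backspace): buf='VP' cursor=2
After op 3 (right): buf='VP' cursor=2
After op 4 (select(0,2) replace("ML")): buf='ML' cursor=2
After op 5 (delete): buf='ML' cursor=2
After op 6 (end): buf='ML' cursor=2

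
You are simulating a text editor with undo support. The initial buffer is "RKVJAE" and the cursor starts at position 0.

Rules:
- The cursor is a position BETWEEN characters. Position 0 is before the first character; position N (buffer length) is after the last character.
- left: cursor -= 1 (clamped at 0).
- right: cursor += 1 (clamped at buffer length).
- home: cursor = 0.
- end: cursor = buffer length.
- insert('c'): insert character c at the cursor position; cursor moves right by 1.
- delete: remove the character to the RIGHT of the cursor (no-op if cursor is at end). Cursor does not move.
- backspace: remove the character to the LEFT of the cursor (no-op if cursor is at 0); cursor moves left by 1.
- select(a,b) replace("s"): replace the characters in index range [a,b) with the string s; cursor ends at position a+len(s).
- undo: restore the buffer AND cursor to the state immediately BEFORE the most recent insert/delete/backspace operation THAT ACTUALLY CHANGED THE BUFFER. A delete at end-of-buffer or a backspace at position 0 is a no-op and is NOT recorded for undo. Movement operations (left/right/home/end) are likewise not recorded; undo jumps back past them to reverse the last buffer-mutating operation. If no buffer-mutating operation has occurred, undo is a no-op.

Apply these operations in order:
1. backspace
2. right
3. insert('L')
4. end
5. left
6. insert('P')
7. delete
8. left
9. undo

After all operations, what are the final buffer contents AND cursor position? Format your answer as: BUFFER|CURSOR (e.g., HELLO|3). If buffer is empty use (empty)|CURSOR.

Answer: RLKVJAPE|7

Derivation:
After op 1 (backspace): buf='RKVJAE' cursor=0
After op 2 (right): buf='RKVJAE' cursor=1
After op 3 (insert('L')): buf='RLKVJAE' cursor=2
After op 4 (end): buf='RLKVJAE' cursor=7
After op 5 (left): buf='RLKVJAE' cursor=6
After op 6 (insert('P')): buf='RLKVJAPE' cursor=7
After op 7 (delete): buf='RLKVJAP' cursor=7
After op 8 (left): buf='RLKVJAP' cursor=6
After op 9 (undo): buf='RLKVJAPE' cursor=7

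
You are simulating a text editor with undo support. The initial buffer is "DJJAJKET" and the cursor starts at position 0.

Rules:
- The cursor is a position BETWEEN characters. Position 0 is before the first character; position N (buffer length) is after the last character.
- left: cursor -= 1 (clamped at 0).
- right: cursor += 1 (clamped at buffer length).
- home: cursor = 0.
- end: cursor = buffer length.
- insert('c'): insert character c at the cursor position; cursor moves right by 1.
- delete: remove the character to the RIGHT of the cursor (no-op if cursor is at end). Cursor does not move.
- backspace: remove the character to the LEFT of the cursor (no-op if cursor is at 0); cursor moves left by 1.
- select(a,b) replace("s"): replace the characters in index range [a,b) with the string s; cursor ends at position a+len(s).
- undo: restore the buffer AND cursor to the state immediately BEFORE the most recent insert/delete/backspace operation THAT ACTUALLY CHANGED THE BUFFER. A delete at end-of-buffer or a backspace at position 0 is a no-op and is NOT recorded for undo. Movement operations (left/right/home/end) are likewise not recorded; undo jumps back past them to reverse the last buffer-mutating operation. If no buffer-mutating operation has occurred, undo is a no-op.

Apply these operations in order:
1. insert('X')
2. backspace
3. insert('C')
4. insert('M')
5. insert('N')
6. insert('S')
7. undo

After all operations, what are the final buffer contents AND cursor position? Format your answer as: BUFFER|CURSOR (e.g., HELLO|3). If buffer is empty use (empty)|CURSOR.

Answer: CMNDJJAJKET|3

Derivation:
After op 1 (insert('X')): buf='XDJJAJKET' cursor=1
After op 2 (backspace): buf='DJJAJKET' cursor=0
After op 3 (insert('C')): buf='CDJJAJKET' cursor=1
After op 4 (insert('M')): buf='CMDJJAJKET' cursor=2
After op 5 (insert('N')): buf='CMNDJJAJKET' cursor=3
After op 6 (insert('S')): buf='CMNSDJJAJKET' cursor=4
After op 7 (undo): buf='CMNDJJAJKET' cursor=3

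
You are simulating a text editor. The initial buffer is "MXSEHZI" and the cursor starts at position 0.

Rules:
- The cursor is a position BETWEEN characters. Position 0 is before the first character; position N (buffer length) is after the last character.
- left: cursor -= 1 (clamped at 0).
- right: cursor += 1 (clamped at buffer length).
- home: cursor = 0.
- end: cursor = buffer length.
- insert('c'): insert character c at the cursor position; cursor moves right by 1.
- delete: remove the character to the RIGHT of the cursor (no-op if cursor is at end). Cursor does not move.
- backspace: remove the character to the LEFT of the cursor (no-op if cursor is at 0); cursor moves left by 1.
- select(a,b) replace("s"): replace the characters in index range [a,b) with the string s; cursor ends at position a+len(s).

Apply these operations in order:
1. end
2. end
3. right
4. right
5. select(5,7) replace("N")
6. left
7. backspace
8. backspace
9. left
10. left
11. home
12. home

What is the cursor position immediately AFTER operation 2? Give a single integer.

After op 1 (end): buf='MXSEHZI' cursor=7
After op 2 (end): buf='MXSEHZI' cursor=7

Answer: 7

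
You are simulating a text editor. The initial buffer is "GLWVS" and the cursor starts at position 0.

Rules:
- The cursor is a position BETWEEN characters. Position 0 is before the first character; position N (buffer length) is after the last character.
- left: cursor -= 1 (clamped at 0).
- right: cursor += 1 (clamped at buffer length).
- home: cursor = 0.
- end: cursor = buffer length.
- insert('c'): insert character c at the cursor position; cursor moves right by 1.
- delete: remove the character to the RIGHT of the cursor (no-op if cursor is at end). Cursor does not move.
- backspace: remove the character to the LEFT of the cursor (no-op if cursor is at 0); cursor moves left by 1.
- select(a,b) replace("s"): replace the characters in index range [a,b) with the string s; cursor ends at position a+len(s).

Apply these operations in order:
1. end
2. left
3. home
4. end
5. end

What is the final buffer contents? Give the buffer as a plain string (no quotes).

After op 1 (end): buf='GLWVS' cursor=5
After op 2 (left): buf='GLWVS' cursor=4
After op 3 (home): buf='GLWVS' cursor=0
After op 4 (end): buf='GLWVS' cursor=5
After op 5 (end): buf='GLWVS' cursor=5

Answer: GLWVS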